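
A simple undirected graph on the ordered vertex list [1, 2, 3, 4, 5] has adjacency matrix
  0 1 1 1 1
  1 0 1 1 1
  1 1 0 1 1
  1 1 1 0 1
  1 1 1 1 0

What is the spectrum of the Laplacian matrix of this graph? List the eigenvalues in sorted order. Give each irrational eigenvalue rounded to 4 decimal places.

With the vertex order [1, 2, 3, 4, 5], the degrees are [4, 4, 4, 4, 4], giving D = diag(4, 4, 4, 4, 4) and L = D - A. L is symmetric positive semidefinite, so every eigenvalue is real and nonnegative.

[0, 5, 5, 5, 5]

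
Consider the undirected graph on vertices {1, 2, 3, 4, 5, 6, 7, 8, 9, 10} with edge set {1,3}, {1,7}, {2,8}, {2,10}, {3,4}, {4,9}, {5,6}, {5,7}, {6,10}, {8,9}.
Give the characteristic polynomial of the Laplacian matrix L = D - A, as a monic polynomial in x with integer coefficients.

x^10 - 20x^9 + 170x^8 - 800x^7 + 2275x^6 - 4004x^5 + 4290x^4 - 2640x^3 + 825x^2 - 100x

With the vertex order [1, 2, 3, 4, 5, 6, 7, 8, 9, 10], the degrees are [2, 2, 2, 2, 2, 2, 2, 2, 2, 2], giving D = diag(2, 2, 2, 2, 2, 2, 2, 2, 2, 2) and L = D - A. Computing det(xI - L) by cofactor expansion (or equivalently via sum-over-permutations) gives x^10 - 20x^9 + 170x^8 - 800x^7 + 2275x^6 - 4004x^5 + 4290x^4 - 2640x^3 + 825x^2 - 100x. The constant term is 0 because L is singular (the all-ones vector lies in its kernel).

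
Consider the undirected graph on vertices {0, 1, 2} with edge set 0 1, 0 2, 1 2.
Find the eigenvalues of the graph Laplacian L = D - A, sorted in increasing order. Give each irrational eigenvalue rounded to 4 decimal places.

With the vertex order [0, 1, 2], the degrees are [2, 2, 2], giving D = diag(2, 2, 2) and L = D - A. Diagonalising L (or applying a numerical eigensolver to the 3x3 matrix) gives the spectrum above. The eigenvalues sum to 6, which equals trace(L) = 2|E|. There is one zero in the spectrum, matching the 1 component.

[0, 3, 3]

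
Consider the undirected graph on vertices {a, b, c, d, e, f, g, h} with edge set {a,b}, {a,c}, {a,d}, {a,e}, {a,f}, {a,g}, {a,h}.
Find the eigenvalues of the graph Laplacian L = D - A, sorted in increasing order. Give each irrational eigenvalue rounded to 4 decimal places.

[0, 1, 1, 1, 1, 1, 1, 8]

Reading degrees in the order [a, b, c, d, e, f, g, h] gives [7, 1, 1, 1, 1, 1, 1, 1]; set D = diag(7, 1, 1, 1, 1, 1, 1, 1) and form L = D - A. L is symmetric positive semidefinite, so every eigenvalue is real and nonnegative. There is one zero in the spectrum, matching the 1 component.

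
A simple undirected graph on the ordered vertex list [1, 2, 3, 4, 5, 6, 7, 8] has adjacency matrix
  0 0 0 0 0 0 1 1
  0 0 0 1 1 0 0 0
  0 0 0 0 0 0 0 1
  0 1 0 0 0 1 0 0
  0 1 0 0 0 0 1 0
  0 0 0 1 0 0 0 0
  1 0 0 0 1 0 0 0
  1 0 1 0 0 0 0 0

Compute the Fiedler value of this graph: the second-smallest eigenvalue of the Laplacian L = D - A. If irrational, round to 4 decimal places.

0.1522

With the vertex order [1, 2, 3, 4, 5, 6, 7, 8], the degrees are [2, 2, 1, 2, 2, 1, 2, 2], giving D = diag(2, 2, 1, 2, 2, 1, 2, 2) and L = D - A. The sorted Laplacian eigenvalues are [0, 0.1522, 0.5858, 1.2346, 2, 2.7654, 3.4142, 3.8478]; the algebraic connectivity is the second entry, 0.1522. The largest eigenvalue, 3.8478, is at most the vertex count 8.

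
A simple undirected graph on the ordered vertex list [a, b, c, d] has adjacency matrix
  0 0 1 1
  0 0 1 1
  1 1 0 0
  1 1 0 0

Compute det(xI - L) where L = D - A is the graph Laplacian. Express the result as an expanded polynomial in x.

With the vertex order [a, b, c, d], the degrees are [2, 2, 2, 2], giving D = diag(2, 2, 2, 2) and L = D - A. Computing det(xI - L) by cofactor expansion (or equivalently via sum-over-permutations) gives x^4 - 8x^3 + 20x^2 - 16x. The coefficient of x^3 equals -trace(L) = -8, matching the sum of degrees.

x^4 - 8x^3 + 20x^2 - 16x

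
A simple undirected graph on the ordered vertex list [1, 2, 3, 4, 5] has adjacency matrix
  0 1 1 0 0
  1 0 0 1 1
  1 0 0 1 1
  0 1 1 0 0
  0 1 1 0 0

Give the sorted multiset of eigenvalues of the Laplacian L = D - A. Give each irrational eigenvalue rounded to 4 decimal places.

[0, 2, 2, 3, 5]

Reading degrees in the order [1, 2, 3, 4, 5] gives [2, 3, 3, 2, 2]; set D = diag(2, 3, 3, 2, 2) and form L = D - A. L is symmetric positive semidefinite, so every eigenvalue is real and nonnegative. There is one zero in the spectrum, matching the 1 component. By the matrix-tree theorem the graph has (1/5) * product of the nonzero eigenvalues = 12 spanning trees.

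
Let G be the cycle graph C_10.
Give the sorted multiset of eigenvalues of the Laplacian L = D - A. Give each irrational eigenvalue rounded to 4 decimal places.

[0, 0.3820, 0.3820, 1.3820, 1.3820, 2.6180, 2.6180, 3.6180, 3.6180, 4]

The graph has 10 vertices and degree multiset [2, 2, 2, 2, 2, 2, 2, 2, 2, 2]; D is the diagonal matrix of degrees and L = D - A. Diagonalising L (or applying a numerical eigensolver to the 10x10 matrix) gives the spectrum above. The single zero eigenvalue shows the graph is connected. There is one zero in the spectrum, matching the 1 component.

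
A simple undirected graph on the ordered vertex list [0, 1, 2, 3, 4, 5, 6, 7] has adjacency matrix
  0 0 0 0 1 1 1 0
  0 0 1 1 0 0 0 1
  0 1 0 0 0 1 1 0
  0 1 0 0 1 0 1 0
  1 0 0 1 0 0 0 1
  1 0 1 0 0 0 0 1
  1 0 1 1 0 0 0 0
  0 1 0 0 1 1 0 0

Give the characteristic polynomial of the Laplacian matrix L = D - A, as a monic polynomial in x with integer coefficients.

Each diagonal entry of L is the vertex degree and each off-diagonal entry is -1 where an edge is present, 0 otherwise; in the order [0, 1, 2, 3, 4, 5, 6, 7] the diagonal is [3, 3, 3, 3, 3, 3, 3, 3]. Computing det(xI - L) by cofactor expansion (or equivalently via sum-over-permutations) gives x^8 - 24x^7 + 240x^6 - 1296x^5 + 4080x^4 - 7488x^3 + 7424x^2 - 3072x. Since p(0) = det(-L) = 0, x divides p(x). The largest eigenvalue, 6, is at most the vertex count 8.

x^8 - 24x^7 + 240x^6 - 1296x^5 + 4080x^4 - 7488x^3 + 7424x^2 - 3072x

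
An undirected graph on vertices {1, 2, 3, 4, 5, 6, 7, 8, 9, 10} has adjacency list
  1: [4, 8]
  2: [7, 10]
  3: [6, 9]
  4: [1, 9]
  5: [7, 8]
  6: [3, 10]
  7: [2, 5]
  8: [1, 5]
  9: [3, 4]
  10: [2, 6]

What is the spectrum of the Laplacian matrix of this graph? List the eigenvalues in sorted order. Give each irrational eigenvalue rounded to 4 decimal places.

Each diagonal entry of L is the vertex degree and each off-diagonal entry is -1 where an edge is present, 0 otherwise; in the order [1, 2, 3, 4, 5, 6, 7, 8, 9, 10] the diagonal is [2, 2, 2, 2, 2, 2, 2, 2, 2, 2]. L is symmetric positive semidefinite, so every eigenvalue is real and nonnegative. The largest eigenvalue, 4, is at most the vertex count 10. The eigenvalues sum to 20, which equals trace(L) = 2|E|.

[0, 0.3820, 0.3820, 1.3820, 1.3820, 2.6180, 2.6180, 3.6180, 3.6180, 4]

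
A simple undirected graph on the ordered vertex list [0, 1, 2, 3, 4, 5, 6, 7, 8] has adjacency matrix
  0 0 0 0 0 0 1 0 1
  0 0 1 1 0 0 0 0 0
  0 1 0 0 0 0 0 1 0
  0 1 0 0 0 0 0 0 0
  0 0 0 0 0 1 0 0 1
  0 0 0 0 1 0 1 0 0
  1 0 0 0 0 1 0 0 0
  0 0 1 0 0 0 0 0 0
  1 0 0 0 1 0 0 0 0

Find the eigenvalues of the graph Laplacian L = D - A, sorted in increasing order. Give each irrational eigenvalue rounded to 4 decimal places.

Reading degrees in the order [0, 1, 2, 3, 4, 5, 6, 7, 8] gives [2, 2, 2, 1, 2, 2, 2, 1, 2]; set D = diag(2, 2, 2, 1, 2, 2, 2, 1, 2) and form L = D - A. Since every row of L sums to 0, the all-ones vector is in the kernel and 0 is an eigenvalue. The 2 zero eigenvalues correspond to the 2 connected components. The largest eigenvalue, 3.6180, is at most the vertex count 9. The eigenvalues sum to 16, which equals trace(L) = 2|E|.

[0, 0, 0.5858, 1.3820, 1.3820, 2, 3.4142, 3.6180, 3.6180]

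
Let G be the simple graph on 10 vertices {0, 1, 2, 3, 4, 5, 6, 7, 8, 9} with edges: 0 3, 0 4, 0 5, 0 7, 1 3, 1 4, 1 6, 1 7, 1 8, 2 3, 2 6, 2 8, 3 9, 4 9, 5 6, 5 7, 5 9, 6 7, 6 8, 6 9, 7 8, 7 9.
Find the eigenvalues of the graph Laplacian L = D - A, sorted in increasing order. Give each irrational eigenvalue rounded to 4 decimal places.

Each diagonal entry of L is the vertex degree and each off-diagonal entry is -1 where an edge is present, 0 otherwise; in the order [0, 1, 2, 3, 4, 5, 6, 7, 8, 9] the diagonal is [4, 5, 3, 4, 3, 4, 6, 6, 4, 5]. The multiplicity of 0 as a Laplacian eigenvalue equals the number of connected components. The single zero eigenvalue shows the graph is connected.

[0, 2.0221, 2.9651, 3.3004, 4.1635, 4.3384, 5.7237, 6.2621, 7.2954, 7.9292]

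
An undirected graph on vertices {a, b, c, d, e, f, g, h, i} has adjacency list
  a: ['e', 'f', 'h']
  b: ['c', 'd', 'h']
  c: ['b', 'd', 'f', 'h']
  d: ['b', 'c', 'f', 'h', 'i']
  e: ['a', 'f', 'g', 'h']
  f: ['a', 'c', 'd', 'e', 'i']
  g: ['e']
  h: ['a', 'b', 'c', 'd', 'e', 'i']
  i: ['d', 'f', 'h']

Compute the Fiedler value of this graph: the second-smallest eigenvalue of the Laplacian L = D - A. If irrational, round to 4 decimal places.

0.7727

Each diagonal entry of L is the vertex degree and each off-diagonal entry is -1 where an edge is present, 0 otherwise; in the order [a, b, c, d, e, f, g, h, i] the diagonal is [3, 3, 4, 5, 4, 5, 1, 6, 3]. Computing the eigenvalues of L and sorting gives [0, 0.7727, 2.1684, 2.7590, 4.2365, 4.7699, 5.6394, 6, 7.6542]. The Fiedler value lambda_2 = 0.7727 is strictly positive, so the graph is connected.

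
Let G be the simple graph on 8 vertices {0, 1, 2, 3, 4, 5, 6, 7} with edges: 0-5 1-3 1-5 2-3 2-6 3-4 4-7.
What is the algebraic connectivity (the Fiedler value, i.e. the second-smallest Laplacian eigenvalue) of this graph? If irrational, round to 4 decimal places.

Reading degrees in the order [0, 1, 2, 3, 4, 5, 6, 7] gives [1, 2, 2, 3, 2, 2, 1, 1]; set D = diag(1, 2, 2, 3, 2, 2, 1, 1) and form L = D - A. The sorted Laplacian eigenvalues are [0, 0.2434, 0.3820, 1.1798, 2, 2.6180, 3.1386, 4.4383]; the algebraic connectivity is the second entry, 0.2434. The largest eigenvalue, 4.4383, is at most the vertex count 8.

0.2434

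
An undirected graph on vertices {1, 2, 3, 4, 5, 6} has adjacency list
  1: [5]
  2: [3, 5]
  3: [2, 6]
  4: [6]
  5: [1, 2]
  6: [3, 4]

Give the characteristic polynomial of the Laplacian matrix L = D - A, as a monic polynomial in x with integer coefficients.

Each diagonal entry of L is the vertex degree and each off-diagonal entry is -1 where an edge is present, 0 otherwise; in the order [1, 2, 3, 4, 5, 6] the diagonal is [1, 2, 2, 1, 2, 2]. Computing det(xI - L) by cofactor expansion (or equivalently via sum-over-permutations) gives x^6 - 10x^5 + 36x^4 - 56x^3 + 35x^2 - 6x. The coefficient of x^5 equals -trace(L) = -10, matching the sum of degrees.

x^6 - 10x^5 + 36x^4 - 56x^3 + 35x^2 - 6x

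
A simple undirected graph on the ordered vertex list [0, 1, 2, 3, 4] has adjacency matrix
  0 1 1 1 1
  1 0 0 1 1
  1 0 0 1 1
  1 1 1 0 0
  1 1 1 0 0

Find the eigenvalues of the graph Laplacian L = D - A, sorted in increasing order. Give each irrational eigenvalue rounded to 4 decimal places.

[0, 3, 3, 5, 5]

With the vertex order [0, 1, 2, 3, 4], the degrees are [4, 3, 3, 3, 3], giving D = diag(4, 3, 3, 3, 3) and L = D - A. Since every row of L sums to 0, the all-ones vector is in the kernel and 0 is an eigenvalue. The largest eigenvalue, 5, is at most the vertex count 5.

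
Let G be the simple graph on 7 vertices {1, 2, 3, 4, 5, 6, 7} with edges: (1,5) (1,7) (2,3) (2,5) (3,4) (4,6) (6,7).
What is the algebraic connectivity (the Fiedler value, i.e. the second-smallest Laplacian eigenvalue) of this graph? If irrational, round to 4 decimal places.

With the vertex order [1, 2, 3, 4, 5, 6, 7], the degrees are [2, 2, 2, 2, 2, 2, 2], giving D = diag(2, 2, 2, 2, 2, 2, 2) and L = D - A. The smallest Laplacian eigenvalue is always 0. The next one, lambda_2 = 0.7530, measures how hard the graph is to disconnect: larger values mean better connectivity.

0.7530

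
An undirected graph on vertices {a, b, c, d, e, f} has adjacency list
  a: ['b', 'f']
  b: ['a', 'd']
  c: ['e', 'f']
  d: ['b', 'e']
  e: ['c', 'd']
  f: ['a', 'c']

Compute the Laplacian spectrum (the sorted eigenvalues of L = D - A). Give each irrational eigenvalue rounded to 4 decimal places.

Reading degrees in the order [a, b, c, d, e, f] gives [2, 2, 2, 2, 2, 2]; set D = diag(2, 2, 2, 2, 2, 2) and form L = D - A. Since every row of L sums to 0, the all-ones vector is in the kernel and 0 is an eigenvalue. The single zero eigenvalue shows the graph is connected. The eigenvalues sum to 12, which equals trace(L) = 2|E|. There is one zero in the spectrum, matching the 1 component.

[0, 1, 1, 3, 3, 4]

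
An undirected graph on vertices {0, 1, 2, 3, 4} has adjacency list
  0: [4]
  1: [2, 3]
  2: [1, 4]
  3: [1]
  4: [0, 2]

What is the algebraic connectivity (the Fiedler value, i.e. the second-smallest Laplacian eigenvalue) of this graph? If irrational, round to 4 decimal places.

0.3820

With the vertex order [0, 1, 2, 3, 4], the degrees are [1, 2, 2, 1, 2], giving D = diag(1, 2, 2, 1, 2) and L = D - A. The sorted Laplacian eigenvalues are [0, 0.3820, 1.3820, 2.6180, 3.6180]; the algebraic connectivity is the second entry, 0.3820. There is one zero in the spectrum, matching the 1 component. The largest eigenvalue, 3.6180, is at most the vertex count 5.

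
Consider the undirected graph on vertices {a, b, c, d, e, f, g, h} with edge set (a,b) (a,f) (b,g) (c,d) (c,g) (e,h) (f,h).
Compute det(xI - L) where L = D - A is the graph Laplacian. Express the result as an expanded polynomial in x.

x^8 - 14x^7 + 78x^6 - 220x^5 + 330x^4 - 252x^3 + 84x^2 - 8x

Each diagonal entry of L is the vertex degree and each off-diagonal entry is -1 where an edge is present, 0 otherwise; in the order [a, b, c, d, e, f, g, h] the diagonal is [2, 2, 2, 1, 1, 2, 2, 2]. L has integer entries, so p(x) = det(xI - L) has integer coefficients. Expanding the determinant yields x^8 - 14x^7 + 78x^6 - 220x^5 + 330x^4 - 252x^3 + 84x^2 - 8x. Since p(0) = det(-L) = 0, x divides p(x). There is one zero in the spectrum, matching the 1 component.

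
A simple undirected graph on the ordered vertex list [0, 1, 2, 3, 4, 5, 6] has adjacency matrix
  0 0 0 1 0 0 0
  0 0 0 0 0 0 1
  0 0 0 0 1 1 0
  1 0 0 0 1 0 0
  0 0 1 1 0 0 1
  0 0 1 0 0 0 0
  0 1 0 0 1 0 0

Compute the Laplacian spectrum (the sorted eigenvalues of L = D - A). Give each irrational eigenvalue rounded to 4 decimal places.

With the vertex order [0, 1, 2, 3, 4, 5, 6], the degrees are [1, 1, 2, 2, 3, 1, 2], giving D = diag(1, 1, 2, 2, 3, 1, 2) and L = D - A. Since every row of L sums to 0, the all-ones vector is in the kernel and 0 is an eigenvalue. By the matrix-tree theorem the graph has (1/7) * product of the nonzero eigenvalues = 1 spanning tree. The largest eigenvalue, 4.4142, is at most the vertex count 7.

[0, 0.3820, 0.3820, 1.5858, 2.6180, 2.6180, 4.4142]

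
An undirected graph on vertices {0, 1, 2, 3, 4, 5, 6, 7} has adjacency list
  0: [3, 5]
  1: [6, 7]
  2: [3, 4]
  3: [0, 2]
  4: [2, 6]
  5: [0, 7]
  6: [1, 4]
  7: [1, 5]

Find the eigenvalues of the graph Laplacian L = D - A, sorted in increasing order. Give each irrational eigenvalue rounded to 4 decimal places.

Reading degrees in the order [0, 1, 2, 3, 4, 5, 6, 7] gives [2, 2, 2, 2, 2, 2, 2, 2]; set D = diag(2, 2, 2, 2, 2, 2, 2, 2) and form L = D - A. Diagonalising L (or applying a numerical eigensolver to the 8x8 matrix) gives the spectrum above. The largest eigenvalue, 4, is at most the vertex count 8. By the matrix-tree theorem the graph has (1/8) * product of the nonzero eigenvalues = 8 spanning trees.

[0, 0.5858, 0.5858, 2, 2, 3.4142, 3.4142, 4]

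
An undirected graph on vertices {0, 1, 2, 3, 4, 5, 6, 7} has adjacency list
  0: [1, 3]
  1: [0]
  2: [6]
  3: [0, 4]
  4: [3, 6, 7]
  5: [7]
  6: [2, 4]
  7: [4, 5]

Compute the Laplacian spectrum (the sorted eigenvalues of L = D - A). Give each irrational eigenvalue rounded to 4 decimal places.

Each diagonal entry of L is the vertex degree and each off-diagonal entry is -1 where an edge is present, 0 otherwise; in the order [0, 1, 2, 3, 4, 5, 6, 7] the diagonal is [2, 1, 1, 2, 3, 1, 2, 2]. The multiplicity of 0 as a Laplacian eigenvalue equals the number of connected components.

[0, 0.2434, 0.3820, 1.1798, 2, 2.6180, 3.1386, 4.4383]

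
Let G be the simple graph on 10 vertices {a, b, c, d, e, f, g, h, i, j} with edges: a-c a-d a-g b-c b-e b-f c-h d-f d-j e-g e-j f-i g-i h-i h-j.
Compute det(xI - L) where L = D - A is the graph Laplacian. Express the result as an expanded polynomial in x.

x^10 - 30x^9 + 390x^8 - 2880x^7 + 13305x^6 - 39882x^5 + 77640x^4 - 94800x^3 + 66000x^2 - 20000x

Reading degrees in the order [a, b, c, d, e, f, g, h, i, j] gives [3, 3, 3, 3, 3, 3, 3, 3, 3, 3]; set D = diag(3, 3, 3, 3, 3, 3, 3, 3, 3, 3) and form L = D - A. Computing det(xI - L) by cofactor expansion (or equivalently via sum-over-permutations) gives x^10 - 30x^9 + 390x^8 - 2880x^7 + 13305x^6 - 39882x^5 + 77640x^4 - 94800x^3 + 66000x^2 - 20000x. Since p(0) = det(-L) = 0, x divides p(x).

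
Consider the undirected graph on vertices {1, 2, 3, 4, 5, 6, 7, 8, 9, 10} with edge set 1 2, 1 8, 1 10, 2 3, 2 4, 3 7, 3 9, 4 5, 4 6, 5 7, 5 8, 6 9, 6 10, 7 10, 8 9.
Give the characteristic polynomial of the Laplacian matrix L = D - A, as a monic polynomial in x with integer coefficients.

x^10 - 30x^9 + 390x^8 - 2880x^7 + 13305x^6 - 39882x^5 + 77640x^4 - 94800x^3 + 66000x^2 - 20000x

With the vertex order [1, 2, 3, 4, 5, 6, 7, 8, 9, 10], the degrees are [3, 3, 3, 3, 3, 3, 3, 3, 3, 3], giving D = diag(3, 3, 3, 3, 3, 3, 3, 3, 3, 3) and L = D - A. The eigenvalues of L are [0, 2, 2, 2, 2, 2, 5, 5, 5, 5]; the characteristic polynomial is the product of (x - lambda_i), which multiplies out to x^10 - 30x^9 + 390x^8 - 2880x^7 + 13305x^6 - 39882x^5 + 77640x^4 - 94800x^3 + 66000x^2 - 20000x. Since p(0) = det(-L) = 0, x divides p(x).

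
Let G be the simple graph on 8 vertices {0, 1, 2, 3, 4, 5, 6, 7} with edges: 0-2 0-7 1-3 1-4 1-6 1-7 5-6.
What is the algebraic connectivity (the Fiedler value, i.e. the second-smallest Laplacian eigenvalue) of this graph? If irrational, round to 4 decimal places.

With the vertex order [0, 1, 2, 3, 4, 5, 6, 7], the degrees are [2, 4, 1, 1, 1, 1, 2, 2], giving D = diag(2, 4, 1, 1, 1, 1, 2, 2) and L = D - A. Computing the eigenvalues of L and sorting gives [0, 0.2538, 0.5472, 1, 1.4689, 2.4066, 3.1504, 5.1732]. The Fiedler value lambda_2 = 0.2538 is strictly positive, so the graph is connected. There is one zero in the spectrum, matching the 1 component.

0.2538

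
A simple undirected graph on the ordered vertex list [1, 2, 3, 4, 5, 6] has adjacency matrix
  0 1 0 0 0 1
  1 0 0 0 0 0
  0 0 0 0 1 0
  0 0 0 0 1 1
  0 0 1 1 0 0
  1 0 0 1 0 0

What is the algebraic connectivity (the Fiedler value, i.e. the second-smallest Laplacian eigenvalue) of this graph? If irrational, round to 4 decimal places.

Reading degrees in the order [1, 2, 3, 4, 5, 6] gives [2, 1, 1, 2, 2, 2]; set D = diag(2, 1, 1, 2, 2, 2) and form L = D - A. The sorted Laplacian eigenvalues are [0, 0.2679, 1, 2, 3, 3.7321]; the algebraic connectivity is the second entry, 0.2679.

0.2679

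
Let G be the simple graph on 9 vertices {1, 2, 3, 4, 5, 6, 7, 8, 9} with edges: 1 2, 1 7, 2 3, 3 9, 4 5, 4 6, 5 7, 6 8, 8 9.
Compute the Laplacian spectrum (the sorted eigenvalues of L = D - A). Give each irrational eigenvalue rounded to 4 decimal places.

[0, 0.4679, 0.4679, 1.6527, 1.6527, 3, 3, 3.8794, 3.8794]

Each diagonal entry of L is the vertex degree and each off-diagonal entry is -1 where an edge is present, 0 otherwise; in the order [1, 2, 3, 4, 5, 6, 7, 8, 9] the diagonal is [2, 2, 2, 2, 2, 2, 2, 2, 2]. The multiplicity of 0 as a Laplacian eigenvalue equals the number of connected components. The single zero eigenvalue shows the graph is connected. The eigenvalues sum to 18, which equals trace(L) = 2|E|.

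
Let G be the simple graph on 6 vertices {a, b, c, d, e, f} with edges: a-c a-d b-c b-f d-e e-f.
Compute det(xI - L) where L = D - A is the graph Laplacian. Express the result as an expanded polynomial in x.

x^6 - 12x^5 + 54x^4 - 112x^3 + 105x^2 - 36x

Each diagonal entry of L is the vertex degree and each off-diagonal entry is -1 where an edge is present, 0 otherwise; in the order [a, b, c, d, e, f] the diagonal is [2, 2, 2, 2, 2, 2]. Computing det(xI - L) by cofactor expansion (or equivalently via sum-over-permutations) gives x^6 - 12x^5 + 54x^4 - 112x^3 + 105x^2 - 36x. The constant term is 0 because L is singular (the all-ones vector lies in its kernel). The eigenvalues sum to 12, which equals trace(L) = 2|E|.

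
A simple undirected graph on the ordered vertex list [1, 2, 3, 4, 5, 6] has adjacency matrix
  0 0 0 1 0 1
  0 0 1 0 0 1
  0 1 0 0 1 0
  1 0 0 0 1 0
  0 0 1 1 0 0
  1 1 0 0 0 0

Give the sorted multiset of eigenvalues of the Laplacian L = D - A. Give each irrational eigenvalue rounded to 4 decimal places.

[0, 1, 1, 3, 3, 4]

With the vertex order [1, 2, 3, 4, 5, 6], the degrees are [2, 2, 2, 2, 2, 2], giving D = diag(2, 2, 2, 2, 2, 2) and L = D - A. The multiplicity of 0 as a Laplacian eigenvalue equals the number of connected components. The largest eigenvalue, 4, is at most the vertex count 6. By the matrix-tree theorem the graph has (1/6) * product of the nonzero eigenvalues = 6 spanning trees.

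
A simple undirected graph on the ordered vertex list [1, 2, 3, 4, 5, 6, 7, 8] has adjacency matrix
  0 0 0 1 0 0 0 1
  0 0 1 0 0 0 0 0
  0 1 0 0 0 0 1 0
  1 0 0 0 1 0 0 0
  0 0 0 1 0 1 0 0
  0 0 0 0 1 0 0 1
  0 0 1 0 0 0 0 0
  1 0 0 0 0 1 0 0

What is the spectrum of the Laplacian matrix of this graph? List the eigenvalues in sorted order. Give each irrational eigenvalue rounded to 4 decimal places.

[0, 0, 1, 1.3820, 1.3820, 3, 3.6180, 3.6180]

Reading degrees in the order [1, 2, 3, 4, 5, 6, 7, 8] gives [2, 1, 2, 2, 2, 2, 1, 2]; set D = diag(2, 1, 2, 2, 2, 2, 1, 2) and form L = D - A. The multiplicity of 0 as a Laplacian eigenvalue equals the number of connected components. The 2 zero eigenvalues correspond to the 2 connected components. The largest eigenvalue, 3.6180, is at most the vertex count 8.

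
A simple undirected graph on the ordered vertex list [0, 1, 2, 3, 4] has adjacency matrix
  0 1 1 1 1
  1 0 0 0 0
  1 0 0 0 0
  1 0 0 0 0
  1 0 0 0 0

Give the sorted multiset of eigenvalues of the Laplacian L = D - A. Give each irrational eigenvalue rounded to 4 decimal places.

[0, 1, 1, 1, 5]

With the vertex order [0, 1, 2, 3, 4], the degrees are [4, 1, 1, 1, 1], giving D = diag(4, 1, 1, 1, 1) and L = D - A. Diagonalising L (or applying a numerical eigensolver to the 5x5 matrix) gives the spectrum above. By the matrix-tree theorem the graph has (1/5) * product of the nonzero eigenvalues = 1 spanning tree.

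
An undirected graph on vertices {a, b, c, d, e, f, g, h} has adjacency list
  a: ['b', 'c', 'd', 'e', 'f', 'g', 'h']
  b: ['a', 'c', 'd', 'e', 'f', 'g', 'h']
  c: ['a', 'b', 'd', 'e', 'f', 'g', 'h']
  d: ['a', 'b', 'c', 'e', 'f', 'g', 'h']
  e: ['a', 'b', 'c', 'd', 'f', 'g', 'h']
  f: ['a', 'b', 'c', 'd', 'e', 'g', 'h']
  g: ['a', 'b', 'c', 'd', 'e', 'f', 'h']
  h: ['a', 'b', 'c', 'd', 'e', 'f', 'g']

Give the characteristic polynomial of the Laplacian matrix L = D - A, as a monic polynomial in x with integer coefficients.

x^8 - 56x^7 + 1344x^6 - 17920x^5 + 143360x^4 - 688128x^3 + 1835008x^2 - 2097152x

Reading degrees in the order [a, b, c, d, e, f, g, h] gives [7, 7, 7, 7, 7, 7, 7, 7]; set D = diag(7, 7, 7, 7, 7, 7, 7, 7) and form L = D - A. Computing det(xI - L) by cofactor expansion (or equivalently via sum-over-permutations) gives x^8 - 56x^7 + 1344x^6 - 17920x^5 + 143360x^4 - 688128x^3 + 1835008x^2 - 2097152x. The coefficient of x^7 equals -trace(L) = -56, matching the sum of degrees.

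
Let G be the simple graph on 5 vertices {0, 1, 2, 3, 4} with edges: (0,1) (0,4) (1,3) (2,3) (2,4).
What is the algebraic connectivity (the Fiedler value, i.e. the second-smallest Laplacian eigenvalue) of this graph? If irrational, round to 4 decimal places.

1.3820

Reading degrees in the order [0, 1, 2, 3, 4] gives [2, 2, 2, 2, 2]; set D = diag(2, 2, 2, 2, 2) and form L = D - A. Computing the eigenvalues of L and sorting gives [0, 1.3820, 1.3820, 3.6180, 3.6180]. The Fiedler value lambda_2 = 1.3820 is strictly positive, so the graph is connected.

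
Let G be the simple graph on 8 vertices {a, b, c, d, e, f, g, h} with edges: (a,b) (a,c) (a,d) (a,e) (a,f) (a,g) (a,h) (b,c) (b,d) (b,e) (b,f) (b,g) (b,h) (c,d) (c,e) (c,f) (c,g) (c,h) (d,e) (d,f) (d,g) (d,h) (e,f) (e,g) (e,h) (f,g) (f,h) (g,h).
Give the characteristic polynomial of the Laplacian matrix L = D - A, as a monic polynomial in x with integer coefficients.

x^8 - 56x^7 + 1344x^6 - 17920x^5 + 143360x^4 - 688128x^3 + 1835008x^2 - 2097152x

Each diagonal entry of L is the vertex degree and each off-diagonal entry is -1 where an edge is present, 0 otherwise; in the order [a, b, c, d, e, f, g, h] the diagonal is [7, 7, 7, 7, 7, 7, 7, 7]. L has integer entries, so p(x) = det(xI - L) has integer coefficients. Expanding the determinant yields x^8 - 56x^7 + 1344x^6 - 17920x^5 + 143360x^4 - 688128x^3 + 1835008x^2 - 2097152x. The constant term is 0 because L is singular (the all-ones vector lies in its kernel). There is one zero in the spectrum, matching the 1 component. By the matrix-tree theorem the graph has (1/8) * product of the nonzero eigenvalues = 262144 spanning trees.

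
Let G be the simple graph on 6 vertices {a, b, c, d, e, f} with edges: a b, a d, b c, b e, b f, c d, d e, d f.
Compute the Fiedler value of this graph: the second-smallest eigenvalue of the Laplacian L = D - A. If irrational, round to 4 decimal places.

2

Reading degrees in the order [a, b, c, d, e, f] gives [2, 4, 2, 4, 2, 2]; set D = diag(2, 4, 2, 4, 2, 2) and form L = D - A. The sorted Laplacian eigenvalues are [0, 2, 2, 2, 4, 6]; the algebraic connectivity is the second entry, 2. By the matrix-tree theorem the graph has (1/6) * product of the nonzero eigenvalues = 32 spanning trees. The largest eigenvalue, 6, is at most the vertex count 6.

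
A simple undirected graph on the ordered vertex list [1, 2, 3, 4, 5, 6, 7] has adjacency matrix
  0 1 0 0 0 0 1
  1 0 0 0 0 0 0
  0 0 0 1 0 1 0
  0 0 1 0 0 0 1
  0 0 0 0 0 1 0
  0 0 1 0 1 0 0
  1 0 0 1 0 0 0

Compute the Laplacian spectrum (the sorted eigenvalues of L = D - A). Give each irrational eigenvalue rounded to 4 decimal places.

[0, 0.1981, 0.7530, 1.5550, 2.4450, 3.2470, 3.8019]

Reading degrees in the order [1, 2, 3, 4, 5, 6, 7] gives [2, 1, 2, 2, 1, 2, 2]; set D = diag(2, 1, 2, 2, 1, 2, 2) and form L = D - A. Diagonalising L (or applying a numerical eigensolver to the 7x7 matrix) gives the spectrum above.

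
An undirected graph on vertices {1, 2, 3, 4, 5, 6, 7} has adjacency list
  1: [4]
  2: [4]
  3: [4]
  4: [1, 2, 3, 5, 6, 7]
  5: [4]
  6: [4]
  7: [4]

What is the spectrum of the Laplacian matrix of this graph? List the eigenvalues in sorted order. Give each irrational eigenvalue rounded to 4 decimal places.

[0, 1, 1, 1, 1, 1, 7]

Reading degrees in the order [1, 2, 3, 4, 5, 6, 7] gives [1, 1, 1, 6, 1, 1, 1]; set D = diag(1, 1, 1, 6, 1, 1, 1) and form L = D - A. Diagonalising L (or applying a numerical eigensolver to the 7x7 matrix) gives the spectrum above. The single zero eigenvalue shows the graph is connected. There is one zero in the spectrum, matching the 1 component. By the matrix-tree theorem the graph has (1/7) * product of the nonzero eigenvalues = 1 spanning tree.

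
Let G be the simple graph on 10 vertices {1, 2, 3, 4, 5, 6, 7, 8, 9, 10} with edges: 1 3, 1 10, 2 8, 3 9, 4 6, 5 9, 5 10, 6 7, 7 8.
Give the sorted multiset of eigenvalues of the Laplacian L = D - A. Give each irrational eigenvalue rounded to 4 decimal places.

[0, 0, 0.3820, 1.3820, 1.3820, 1.3820, 2.6180, 3.6180, 3.6180, 3.6180]

Each diagonal entry of L is the vertex degree and each off-diagonal entry is -1 where an edge is present, 0 otherwise; in the order [1, 2, 3, 4, 5, 6, 7, 8, 9, 10] the diagonal is [2, 1, 2, 1, 2, 2, 2, 2, 2, 2]. L is symmetric positive semidefinite, so every eigenvalue is real and nonnegative. The 2 zero eigenvalues correspond to the 2 connected components.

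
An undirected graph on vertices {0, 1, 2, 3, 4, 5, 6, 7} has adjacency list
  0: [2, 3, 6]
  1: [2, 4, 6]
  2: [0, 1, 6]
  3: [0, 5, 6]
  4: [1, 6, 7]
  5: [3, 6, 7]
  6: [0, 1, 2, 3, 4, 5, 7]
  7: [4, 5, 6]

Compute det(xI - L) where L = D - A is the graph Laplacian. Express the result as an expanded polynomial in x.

x^8 - 28x^7 + 322x^6 - 1974x^5 + 6965x^4 - 14126x^3 + 15225x^2 - 6728x

With the vertex order [0, 1, 2, 3, 4, 5, 6, 7], the degrees are [3, 3, 3, 3, 3, 3, 7, 3], giving D = diag(3, 3, 3, 3, 3, 3, 7, 3) and L = D - A. Computing det(xI - L) by cofactor expansion (or equivalently via sum-over-permutations) gives x^8 - 28x^7 + 322x^6 - 1974x^5 + 6965x^4 - 14126x^3 + 15225x^2 - 6728x. The constant term is 0 because L is singular (the all-ones vector lies in its kernel). The largest eigenvalue, 8, is at most the vertex count 8.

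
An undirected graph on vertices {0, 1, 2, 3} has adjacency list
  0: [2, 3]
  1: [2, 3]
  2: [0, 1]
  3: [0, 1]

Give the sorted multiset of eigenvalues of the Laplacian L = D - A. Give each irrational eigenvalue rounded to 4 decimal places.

Reading degrees in the order [0, 1, 2, 3] gives [2, 2, 2, 2]; set D = diag(2, 2, 2, 2) and form L = D - A. Diagonalising L (or applying a numerical eigensolver to the 4x4 matrix) gives the spectrum above. The single zero eigenvalue shows the graph is connected.

[0, 2, 2, 4]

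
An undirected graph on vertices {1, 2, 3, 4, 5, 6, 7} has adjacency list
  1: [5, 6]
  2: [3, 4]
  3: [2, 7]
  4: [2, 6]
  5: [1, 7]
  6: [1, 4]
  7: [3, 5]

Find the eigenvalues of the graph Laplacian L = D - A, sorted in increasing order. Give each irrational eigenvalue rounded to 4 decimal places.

With the vertex order [1, 2, 3, 4, 5, 6, 7], the degrees are [2, 2, 2, 2, 2, 2, 2], giving D = diag(2, 2, 2, 2, 2, 2, 2) and L = D - A. Since every row of L sums to 0, the all-ones vector is in the kernel and 0 is an eigenvalue.

[0, 0.7530, 0.7530, 2.4450, 2.4450, 3.8019, 3.8019]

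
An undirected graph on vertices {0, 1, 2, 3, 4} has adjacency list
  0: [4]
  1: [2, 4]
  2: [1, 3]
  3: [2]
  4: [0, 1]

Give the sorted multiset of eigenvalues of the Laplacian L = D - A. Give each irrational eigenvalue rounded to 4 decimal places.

[0, 0.3820, 1.3820, 2.6180, 3.6180]

Reading degrees in the order [0, 1, 2, 3, 4] gives [1, 2, 2, 1, 2]; set D = diag(1, 2, 2, 1, 2) and form L = D - A. Since every row of L sums to 0, the all-ones vector is in the kernel and 0 is an eigenvalue. The single zero eigenvalue shows the graph is connected. By the matrix-tree theorem the graph has (1/5) * product of the nonzero eigenvalues = 1 spanning tree.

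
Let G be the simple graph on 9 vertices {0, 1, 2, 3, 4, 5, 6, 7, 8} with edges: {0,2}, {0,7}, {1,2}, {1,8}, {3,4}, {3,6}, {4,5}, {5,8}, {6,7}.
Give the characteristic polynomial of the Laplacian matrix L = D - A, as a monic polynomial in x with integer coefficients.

Each diagonal entry of L is the vertex degree and each off-diagonal entry is -1 where an edge is present, 0 otherwise; in the order [0, 1, 2, 3, 4, 5, 6, 7, 8] the diagonal is [2, 2, 2, 2, 2, 2, 2, 2, 2]. L has integer entries, so p(x) = det(xI - L) has integer coefficients. Expanding the determinant yields x^9 - 18x^8 + 135x^7 - 546x^6 + 1287x^5 - 1782x^4 + 1386x^3 - 540x^2 + 81x. The constant term is 0 because L is singular (the all-ones vector lies in its kernel). The eigenvalues sum to 18, which equals trace(L) = 2|E|. There is one zero in the spectrum, matching the 1 component.

x^9 - 18x^8 + 135x^7 - 546x^6 + 1287x^5 - 1782x^4 + 1386x^3 - 540x^2 + 81x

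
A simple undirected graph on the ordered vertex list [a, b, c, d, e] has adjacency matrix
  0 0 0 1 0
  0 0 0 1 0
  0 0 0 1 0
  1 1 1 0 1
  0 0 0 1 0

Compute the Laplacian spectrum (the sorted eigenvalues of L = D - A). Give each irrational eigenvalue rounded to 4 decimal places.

[0, 1, 1, 1, 5]

Each diagonal entry of L is the vertex degree and each off-diagonal entry is -1 where an edge is present, 0 otherwise; in the order [a, b, c, d, e] the diagonal is [1, 1, 1, 4, 1]. Diagonalising L (or applying a numerical eigensolver to the 5x5 matrix) gives the spectrum above. The single zero eigenvalue shows the graph is connected. The largest eigenvalue, 5, is at most the vertex count 5. There is one zero in the spectrum, matching the 1 component.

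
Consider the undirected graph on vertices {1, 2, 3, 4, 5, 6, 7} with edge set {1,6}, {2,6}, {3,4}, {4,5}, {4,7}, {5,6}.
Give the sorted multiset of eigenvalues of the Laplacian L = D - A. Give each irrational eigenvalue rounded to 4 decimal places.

Each diagonal entry of L is the vertex degree and each off-diagonal entry is -1 where an edge is present, 0 otherwise; in the order [1, 2, 3, 4, 5, 6, 7] the diagonal is [1, 1, 1, 3, 2, 3, 1]. Diagonalising L (or applying a numerical eigensolver to the 7x7 matrix) gives the spectrum above. The eigenvalues sum to 12, which equals trace(L) = 2|E|.

[0, 0.2679, 1, 1, 1.5858, 3.7321, 4.4142]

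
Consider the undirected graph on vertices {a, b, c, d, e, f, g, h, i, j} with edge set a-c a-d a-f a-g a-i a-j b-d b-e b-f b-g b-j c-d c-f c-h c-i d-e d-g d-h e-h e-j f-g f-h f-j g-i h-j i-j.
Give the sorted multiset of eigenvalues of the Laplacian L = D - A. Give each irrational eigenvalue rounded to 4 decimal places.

[0, 2.8410, 4, 4.4411, 5.1762, 6, 6.2503, 6.7782, 8.0841, 8.4290]

Each diagonal entry of L is the vertex degree and each off-diagonal entry is -1 where an edge is present, 0 otherwise; in the order [a, b, c, d, e, f, g, h, i, j] the diagonal is [6, 5, 5, 6, 4, 6, 5, 5, 4, 6]. Diagonalising L (or applying a numerical eigensolver to the 10x10 matrix) gives the spectrum above. The single zero eigenvalue shows the graph is connected. The eigenvalues sum to 52, which equals trace(L) = 2|E|.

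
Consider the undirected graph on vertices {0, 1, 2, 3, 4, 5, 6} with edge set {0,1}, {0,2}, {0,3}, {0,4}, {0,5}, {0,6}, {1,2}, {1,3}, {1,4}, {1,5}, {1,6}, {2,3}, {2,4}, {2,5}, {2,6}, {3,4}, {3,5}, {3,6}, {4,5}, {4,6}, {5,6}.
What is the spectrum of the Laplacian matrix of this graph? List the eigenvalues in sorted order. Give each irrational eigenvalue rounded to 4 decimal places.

[0, 7, 7, 7, 7, 7, 7]

With the vertex order [0, 1, 2, 3, 4, 5, 6], the degrees are [6, 6, 6, 6, 6, 6, 6], giving D = diag(6, 6, 6, 6, 6, 6, 6) and L = D - A. L is symmetric positive semidefinite, so every eigenvalue is real and nonnegative. The largest eigenvalue, 7, is at most the vertex count 7.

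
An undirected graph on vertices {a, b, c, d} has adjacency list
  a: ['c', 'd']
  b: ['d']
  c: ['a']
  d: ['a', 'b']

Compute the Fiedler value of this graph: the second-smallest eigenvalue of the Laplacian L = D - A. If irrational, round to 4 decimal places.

0.5858

With the vertex order [a, b, c, d], the degrees are [2, 1, 1, 2], giving D = diag(2, 1, 1, 2) and L = D - A. The sorted Laplacian eigenvalues are [0, 0.5858, 2, 3.4142]; the algebraic connectivity is the second entry, 0.5858. The largest eigenvalue, 3.4142, is at most the vertex count 4.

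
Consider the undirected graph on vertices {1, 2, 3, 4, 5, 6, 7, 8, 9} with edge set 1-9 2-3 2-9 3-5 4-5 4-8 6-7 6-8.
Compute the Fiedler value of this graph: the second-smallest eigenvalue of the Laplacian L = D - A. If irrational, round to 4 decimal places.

With the vertex order [1, 2, 3, 4, 5, 6, 7, 8, 9], the degrees are [1, 2, 2, 2, 2, 2, 1, 2, 2], giving D = diag(1, 2, 2, 2, 2, 2, 1, 2, 2) and L = D - A. The smallest Laplacian eigenvalue is always 0. The next one, lambda_2 = 0.1206, measures how hard the graph is to disconnect: larger values mean better connectivity. There is one zero in the spectrum, matching the 1 component.

0.1206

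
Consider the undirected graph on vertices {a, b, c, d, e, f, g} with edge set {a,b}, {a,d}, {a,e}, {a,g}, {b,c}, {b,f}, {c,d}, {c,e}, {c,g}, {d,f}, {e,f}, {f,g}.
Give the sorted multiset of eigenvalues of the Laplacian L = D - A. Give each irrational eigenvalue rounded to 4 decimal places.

[0, 3, 3, 3, 4, 4, 7]

Reading degrees in the order [a, b, c, d, e, f, g] gives [4, 3, 4, 3, 3, 4, 3]; set D = diag(4, 3, 4, 3, 3, 4, 3) and form L = D - A. The multiplicity of 0 as a Laplacian eigenvalue equals the number of connected components. The single zero eigenvalue shows the graph is connected. There is one zero in the spectrum, matching the 1 component.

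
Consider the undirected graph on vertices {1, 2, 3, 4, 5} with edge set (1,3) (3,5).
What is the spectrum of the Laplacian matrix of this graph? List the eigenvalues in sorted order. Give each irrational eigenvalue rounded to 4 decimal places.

With the vertex order [1, 2, 3, 4, 5], the degrees are [1, 0, 2, 0, 1], giving D = diag(1, 0, 2, 0, 1) and L = D - A. The multiplicity of 0 as a Laplacian eigenvalue equals the number of connected components. The 3 zero eigenvalues correspond to the 3 connected components. There are 3 zeros in the spectrum, matching the 3 components. The largest eigenvalue, 3, is at most the vertex count 5.

[0, 0, 0, 1, 3]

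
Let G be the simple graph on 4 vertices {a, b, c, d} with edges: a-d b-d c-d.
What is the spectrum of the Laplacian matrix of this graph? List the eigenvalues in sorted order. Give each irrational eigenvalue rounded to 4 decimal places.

[0, 1, 1, 4]

With the vertex order [a, b, c, d], the degrees are [1, 1, 1, 3], giving D = diag(1, 1, 1, 3) and L = D - A. The multiplicity of 0 as a Laplacian eigenvalue equals the number of connected components. By the matrix-tree theorem the graph has (1/4) * product of the nonzero eigenvalues = 1 spanning tree.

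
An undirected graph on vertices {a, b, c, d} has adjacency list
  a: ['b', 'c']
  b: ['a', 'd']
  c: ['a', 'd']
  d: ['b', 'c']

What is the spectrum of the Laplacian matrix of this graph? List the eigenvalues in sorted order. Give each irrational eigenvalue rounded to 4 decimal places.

Each diagonal entry of L is the vertex degree and each off-diagonal entry is -1 where an edge is present, 0 otherwise; in the order [a, b, c, d] the diagonal is [2, 2, 2, 2]. Diagonalising L (or applying a numerical eigensolver to the 4x4 matrix) gives the spectrum above. The single zero eigenvalue shows the graph is connected. There is one zero in the spectrum, matching the 1 component. The largest eigenvalue, 4, is at most the vertex count 4.

[0, 2, 2, 4]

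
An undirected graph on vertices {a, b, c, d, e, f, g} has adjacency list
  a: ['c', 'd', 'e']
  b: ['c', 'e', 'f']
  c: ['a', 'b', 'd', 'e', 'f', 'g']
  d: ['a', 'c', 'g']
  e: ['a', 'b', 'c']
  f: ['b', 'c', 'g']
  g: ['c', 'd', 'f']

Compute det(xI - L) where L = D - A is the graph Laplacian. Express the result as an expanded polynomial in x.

Reading degrees in the order [a, b, c, d, e, f, g] gives [3, 3, 6, 3, 3, 3, 3]; set D = diag(3, 3, 6, 3, 3, 3, 3) and form L = D - A. Computing det(xI - L) by cofactor expansion (or equivalently via sum-over-permutations) gives x^7 - 24x^6 + 231x^5 - 1140x^4 + 3036x^3 - 4128x^2 + 2240x. The constant term is 0 because L is singular (the all-ones vector lies in its kernel). There is one zero in the spectrum, matching the 1 component. The eigenvalues sum to 24, which equals trace(L) = 2|E|.

x^7 - 24x^6 + 231x^5 - 1140x^4 + 3036x^3 - 4128x^2 + 2240x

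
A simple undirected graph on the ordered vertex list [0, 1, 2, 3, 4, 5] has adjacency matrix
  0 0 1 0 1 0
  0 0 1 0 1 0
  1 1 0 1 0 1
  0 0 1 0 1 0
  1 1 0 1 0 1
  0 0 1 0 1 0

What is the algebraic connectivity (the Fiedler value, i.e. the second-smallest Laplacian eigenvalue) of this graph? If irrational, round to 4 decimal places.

Reading degrees in the order [0, 1, 2, 3, 4, 5] gives [2, 2, 4, 2, 4, 2]; set D = diag(2, 2, 4, 2, 4, 2) and form L = D - A. The smallest Laplacian eigenvalue is always 0. The next one, lambda_2 = 2, measures how hard the graph is to disconnect: larger values mean better connectivity. The eigenvalues sum to 16, which equals trace(L) = 2|E|.

2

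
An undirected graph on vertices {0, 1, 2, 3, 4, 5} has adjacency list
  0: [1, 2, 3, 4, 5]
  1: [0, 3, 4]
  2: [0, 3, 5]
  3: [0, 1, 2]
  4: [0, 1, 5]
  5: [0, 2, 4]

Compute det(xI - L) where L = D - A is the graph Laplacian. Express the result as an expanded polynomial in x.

x^6 - 20x^5 + 155x^4 - 580x^3 + 1045x^2 - 726x

Reading degrees in the order [0, 1, 2, 3, 4, 5] gives [5, 3, 3, 3, 3, 3]; set D = diag(5, 3, 3, 3, 3, 3) and form L = D - A. L has integer entries, so p(x) = det(xI - L) has integer coefficients. Expanding the determinant yields x^6 - 20x^5 + 155x^4 - 580x^3 + 1045x^2 - 726x. Since p(0) = det(-L) = 0, x divides p(x).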